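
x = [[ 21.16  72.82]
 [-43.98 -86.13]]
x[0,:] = [21.16, 72.82]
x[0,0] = 21.16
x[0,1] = 72.82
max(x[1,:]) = -43.98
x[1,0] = -43.98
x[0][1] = 72.82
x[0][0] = 21.16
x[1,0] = -43.98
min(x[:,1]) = -86.13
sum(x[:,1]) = -13.310000000000002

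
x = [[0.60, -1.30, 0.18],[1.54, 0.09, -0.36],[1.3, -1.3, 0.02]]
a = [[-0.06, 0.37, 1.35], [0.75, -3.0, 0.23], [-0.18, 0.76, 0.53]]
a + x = [[0.54, -0.93, 1.53], [2.29, -2.91, -0.13], [1.12, -0.54, 0.55]]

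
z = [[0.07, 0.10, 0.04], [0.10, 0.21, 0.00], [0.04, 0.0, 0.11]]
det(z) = 0.00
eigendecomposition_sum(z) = [[0.06, 0.11, 0.02], [0.11, 0.20, 0.03], [0.02, 0.03, 0.00]] + [[0.00, -0.00, -0.00], [-0.00, 0.0, 0.0], [-0.00, 0.0, 0.00]] + [[0.01, -0.01, 0.03], [-0.01, 0.01, -0.03], [0.03, -0.03, 0.11]]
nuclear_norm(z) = 0.39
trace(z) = 0.39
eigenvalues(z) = [0.26, 0.01, 0.12]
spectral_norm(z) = 0.26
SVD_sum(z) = [[0.06, 0.11, 0.02], [0.11, 0.2, 0.03], [0.02, 0.03, 0.00]] + [[0.01, -0.01, 0.03],[-0.01, 0.01, -0.03],[0.03, -0.03, 0.11]] + [[0.00, -0.0, -0.00], [-0.00, 0.0, 0.00], [-0.0, 0.00, 0.00]]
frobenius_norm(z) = 0.29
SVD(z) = [[-0.47, 0.23, -0.85], [-0.87, -0.26, 0.42], [-0.12, 0.94, 0.33]] @ diag([0.2643519521028902, 0.11993938724606885, 0.005708660651040869]) @ [[-0.47,-0.87,-0.12], [0.23,-0.26,0.94], [-0.85,0.42,0.33]]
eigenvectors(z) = [[-0.47, -0.85, 0.23],[-0.87, 0.42, -0.26],[-0.12, 0.33, 0.94]]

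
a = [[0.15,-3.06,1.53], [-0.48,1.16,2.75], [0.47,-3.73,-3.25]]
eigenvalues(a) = [(0.65+0j), (-1.3+2j), (-1.3-2j)]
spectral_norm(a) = 5.81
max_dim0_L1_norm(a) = 7.95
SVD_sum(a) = [[0.16, -1.07, -0.88], [-0.3, 2.06, 1.7], [0.56, -3.81, -3.14]] + [[-0.07,-2.0,2.41], [-0.03,-0.88,1.07], [0.00,0.08,-0.1]] + [[0.06, 0.0, 0.01], [-0.15, -0.01, -0.01], [-0.10, -0.01, -0.01]]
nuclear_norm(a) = 9.42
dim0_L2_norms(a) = [0.69, 4.96, 4.52]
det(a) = 3.70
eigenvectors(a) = [[(-0.98+0j),-0.76+0.00j,(-0.76-0j)], [0.07+0.00j,-0.36+0.25j,-0.36-0.25j], [-0.18+0.00j,-0.48j,0.48j]]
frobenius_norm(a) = 6.75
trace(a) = -1.94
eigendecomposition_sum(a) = [[(0.69+0j), -1.48+0.00j, (-0.77-0j)], [-0.05-0.00j, 0.10-0.00j, (0.05+0j)], [(0.13+0j), -0.28+0.00j, -0.14-0.00j]] + [[-0.27-0.26j,(-0.79+2.7j),1.15+2.42j], [(-0.22-0.03j),0.53+1.54j,1.35+0.76j], [0.17-0.17j,(-1.73-0.52j),-1.55+0.73j]] + [[(-0.27+0.26j), (-0.79-2.7j), 1.15-2.42j], [(-0.22+0.03j), (0.53-1.54j), 1.35-0.76j], [(0.17+0.17j), (-1.73+0.52j), -1.55-0.73j]]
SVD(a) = [[-0.24, -0.91, -0.33], [0.46, -0.40, 0.79], [-0.85, 0.04, 0.52]] @ diag([5.814593678642955, 3.423127797288142, 0.18573216123925473]) @ [[-0.11, 0.77, 0.63], [0.02, 0.64, -0.77], [-0.99, -0.07, -0.09]]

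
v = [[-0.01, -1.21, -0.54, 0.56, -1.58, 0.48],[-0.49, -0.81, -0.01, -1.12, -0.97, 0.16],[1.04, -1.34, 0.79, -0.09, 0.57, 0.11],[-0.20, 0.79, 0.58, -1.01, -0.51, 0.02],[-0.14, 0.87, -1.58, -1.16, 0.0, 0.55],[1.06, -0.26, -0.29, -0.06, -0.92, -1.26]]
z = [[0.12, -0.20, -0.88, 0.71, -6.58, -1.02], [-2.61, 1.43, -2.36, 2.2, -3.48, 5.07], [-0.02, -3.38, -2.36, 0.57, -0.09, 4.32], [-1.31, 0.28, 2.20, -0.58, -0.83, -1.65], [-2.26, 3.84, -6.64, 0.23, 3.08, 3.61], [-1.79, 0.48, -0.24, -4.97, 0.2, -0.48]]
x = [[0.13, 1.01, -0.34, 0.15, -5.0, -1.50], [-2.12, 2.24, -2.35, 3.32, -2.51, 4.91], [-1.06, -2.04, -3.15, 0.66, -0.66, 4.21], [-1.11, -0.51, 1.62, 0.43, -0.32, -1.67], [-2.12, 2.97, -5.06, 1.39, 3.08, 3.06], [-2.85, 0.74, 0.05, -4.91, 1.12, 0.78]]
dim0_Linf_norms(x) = [2.85, 2.97, 5.06, 4.91, 5.0, 4.91]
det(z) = 7274.03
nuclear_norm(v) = 10.82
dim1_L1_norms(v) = [4.38, 3.56, 3.94, 3.11, 4.3, 3.85]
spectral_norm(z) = 11.18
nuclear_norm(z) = 34.26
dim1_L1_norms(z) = [9.51, 17.15, 10.74, 6.85, 19.66, 8.16]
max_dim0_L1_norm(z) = 16.15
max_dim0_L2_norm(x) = 7.54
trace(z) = 1.21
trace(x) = 3.51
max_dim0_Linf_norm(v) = 1.58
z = x + v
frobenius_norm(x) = 14.84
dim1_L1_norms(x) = [8.13, 17.45, 11.78, 5.66, 17.68, 10.45]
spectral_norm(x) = 10.72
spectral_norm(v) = 2.80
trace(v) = -2.30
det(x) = 7374.33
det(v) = -17.75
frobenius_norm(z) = 16.25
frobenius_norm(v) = 4.76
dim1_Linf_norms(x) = [5.0, 4.91, 4.21, 1.67, 5.06, 4.91]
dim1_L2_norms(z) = [6.76, 7.56, 6.0, 3.22, 9.3, 5.34]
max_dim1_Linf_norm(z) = 6.64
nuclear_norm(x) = 31.55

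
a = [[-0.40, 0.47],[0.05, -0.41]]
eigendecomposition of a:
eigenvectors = [[0.95, -0.95], [0.30, 0.32]]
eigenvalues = [-0.25, -0.56]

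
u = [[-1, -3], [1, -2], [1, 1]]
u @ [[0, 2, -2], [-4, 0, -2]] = [[12, -2, 8], [8, 2, 2], [-4, 2, -4]]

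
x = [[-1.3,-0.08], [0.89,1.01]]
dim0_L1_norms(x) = [2.19, 1.09]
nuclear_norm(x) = 2.45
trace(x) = -0.29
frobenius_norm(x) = 1.87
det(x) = -1.24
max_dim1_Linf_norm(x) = 1.3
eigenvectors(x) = [[-0.93, 0.04], [0.36, -1.0]]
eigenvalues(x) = [-1.27, 0.98]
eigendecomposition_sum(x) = [[-1.29,-0.05], [0.50,0.02]] + [[-0.01, -0.03], [0.39, 0.99]]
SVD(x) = [[-0.69,0.72],[0.72,0.69]] @ diag([1.7301599466124356, 0.7177371100466062]) @ [[0.89, 0.45], [-0.45, 0.89]]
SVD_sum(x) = [[-1.06,-0.54], [1.12,0.57]] + [[-0.24, 0.46], [-0.23, 0.44]]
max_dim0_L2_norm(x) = 1.58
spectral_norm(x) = 1.73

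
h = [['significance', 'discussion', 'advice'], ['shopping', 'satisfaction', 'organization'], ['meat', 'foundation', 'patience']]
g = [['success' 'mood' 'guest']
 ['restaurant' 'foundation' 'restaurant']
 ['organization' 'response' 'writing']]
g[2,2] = 'writing'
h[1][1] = 'satisfaction'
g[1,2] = 'restaurant'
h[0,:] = ['significance', 'discussion', 'advice']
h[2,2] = 'patience'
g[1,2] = 'restaurant'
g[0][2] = 'guest'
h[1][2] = 'organization'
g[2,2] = 'writing'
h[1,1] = 'satisfaction'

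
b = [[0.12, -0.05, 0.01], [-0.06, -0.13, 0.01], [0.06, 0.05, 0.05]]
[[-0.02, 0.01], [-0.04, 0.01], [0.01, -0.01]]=b @ [[-0.06, -0.00], [0.33, -0.11], [-0.04, -0.04]]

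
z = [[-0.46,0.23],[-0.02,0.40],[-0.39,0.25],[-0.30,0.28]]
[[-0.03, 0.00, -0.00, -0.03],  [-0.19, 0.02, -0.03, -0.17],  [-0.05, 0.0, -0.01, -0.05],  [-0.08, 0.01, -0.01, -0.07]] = z @ [[-0.19,  0.02,  -0.03,  -0.16], [-0.49,  0.05,  -0.07,  -0.43]]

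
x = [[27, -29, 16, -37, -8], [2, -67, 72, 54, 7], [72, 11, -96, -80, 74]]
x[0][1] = -29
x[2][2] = -96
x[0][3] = -37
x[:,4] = [-8, 7, 74]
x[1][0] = 2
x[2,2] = -96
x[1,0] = 2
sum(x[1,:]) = 68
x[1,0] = 2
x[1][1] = -67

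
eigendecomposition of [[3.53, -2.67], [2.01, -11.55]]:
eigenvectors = [[0.99, 0.18], [0.14, 0.98]]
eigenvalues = [3.17, -11.19]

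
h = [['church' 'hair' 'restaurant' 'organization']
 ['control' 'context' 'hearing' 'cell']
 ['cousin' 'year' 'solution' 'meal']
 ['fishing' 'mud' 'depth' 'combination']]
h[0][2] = 'restaurant'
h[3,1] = 'mud'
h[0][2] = 'restaurant'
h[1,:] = ['control', 'context', 'hearing', 'cell']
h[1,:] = ['control', 'context', 'hearing', 'cell']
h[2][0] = 'cousin'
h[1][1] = 'context'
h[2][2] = 'solution'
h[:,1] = ['hair', 'context', 'year', 'mud']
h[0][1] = 'hair'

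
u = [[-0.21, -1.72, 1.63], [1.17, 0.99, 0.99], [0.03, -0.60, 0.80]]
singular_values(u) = [2.58, 1.83, 0.02]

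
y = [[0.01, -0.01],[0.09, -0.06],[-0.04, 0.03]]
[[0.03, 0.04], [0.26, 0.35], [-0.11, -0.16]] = y@[[3.57, 3.47], [1.00, -0.61]]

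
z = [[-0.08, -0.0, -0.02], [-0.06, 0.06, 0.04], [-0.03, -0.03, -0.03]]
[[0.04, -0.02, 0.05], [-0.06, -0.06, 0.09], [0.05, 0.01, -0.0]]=z@[[-0.08, 0.19, -0.89], [-0.18, -0.96, -0.16], [-1.47, 0.32, 1.12]]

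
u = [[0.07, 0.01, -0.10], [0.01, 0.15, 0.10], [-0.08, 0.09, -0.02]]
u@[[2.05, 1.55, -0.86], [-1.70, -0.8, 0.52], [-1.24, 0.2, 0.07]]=[[0.25, 0.08, -0.06], [-0.36, -0.08, 0.08], [-0.29, -0.20, 0.11]]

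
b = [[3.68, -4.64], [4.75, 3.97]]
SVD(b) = [[-0.26, 0.97], [0.97, 0.26]] @ diag([6.21095793470685, 5.900796686321434]) @ [[0.58, 0.81], [0.81, -0.58]]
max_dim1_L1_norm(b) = 8.72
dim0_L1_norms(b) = [8.43, 8.61]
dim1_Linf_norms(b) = [4.64, 4.75]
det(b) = 36.65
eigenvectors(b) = [[0.02-0.70j, 0.02+0.70j], [(-0.71+0j), -0.71-0.00j]]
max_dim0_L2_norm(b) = 6.11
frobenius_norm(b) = 8.57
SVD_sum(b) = [[-0.94, -1.31],[3.51, 4.87]] + [[4.62, -3.33], [1.24, -0.90]]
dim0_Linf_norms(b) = [4.75, 4.64]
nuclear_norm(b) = 12.11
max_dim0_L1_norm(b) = 8.61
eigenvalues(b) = [(3.82+4.69j), (3.82-4.69j)]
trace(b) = 7.65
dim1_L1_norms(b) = [8.32, 8.72]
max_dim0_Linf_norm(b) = 4.75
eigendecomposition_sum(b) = [[1.84+2.41j,  (-2.32+1.89j)], [(2.37-1.94j),  1.99+2.29j]] + [[1.84-2.41j, -2.32-1.89j], [(2.38+1.94j), 1.99-2.29j]]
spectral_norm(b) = 6.21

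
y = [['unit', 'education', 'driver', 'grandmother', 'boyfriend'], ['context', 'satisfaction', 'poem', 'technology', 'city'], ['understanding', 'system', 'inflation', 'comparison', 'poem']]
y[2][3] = 'comparison'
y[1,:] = ['context', 'satisfaction', 'poem', 'technology', 'city']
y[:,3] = ['grandmother', 'technology', 'comparison']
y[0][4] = 'boyfriend'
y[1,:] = ['context', 'satisfaction', 'poem', 'technology', 'city']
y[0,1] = 'education'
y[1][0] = 'context'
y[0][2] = 'driver'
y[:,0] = ['unit', 'context', 'understanding']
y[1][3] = 'technology'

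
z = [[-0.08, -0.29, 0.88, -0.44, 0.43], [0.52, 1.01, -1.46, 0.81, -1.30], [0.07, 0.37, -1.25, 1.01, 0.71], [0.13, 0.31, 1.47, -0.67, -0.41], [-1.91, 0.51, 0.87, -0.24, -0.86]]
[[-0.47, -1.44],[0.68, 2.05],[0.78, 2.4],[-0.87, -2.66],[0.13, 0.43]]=z @ [[-0.28, -0.87], [-0.21, -0.64], [-0.28, -0.85], [0.6, 1.84], [-0.11, -0.32]]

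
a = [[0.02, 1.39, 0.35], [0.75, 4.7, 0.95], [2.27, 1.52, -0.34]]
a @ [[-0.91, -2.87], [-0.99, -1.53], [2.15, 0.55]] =[[-0.64, -1.99], [-3.29, -8.82], [-4.30, -9.03]]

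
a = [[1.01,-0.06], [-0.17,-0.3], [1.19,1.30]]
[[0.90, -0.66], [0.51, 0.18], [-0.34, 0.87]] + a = [[1.91,-0.72],[0.34,-0.12],[0.85,2.17]]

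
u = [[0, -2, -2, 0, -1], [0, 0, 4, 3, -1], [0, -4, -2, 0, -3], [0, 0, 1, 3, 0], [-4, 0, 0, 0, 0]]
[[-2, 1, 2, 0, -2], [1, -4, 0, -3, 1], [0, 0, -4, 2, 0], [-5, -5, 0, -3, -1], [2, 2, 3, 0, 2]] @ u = [[8, -4, 4, 3, -5], [-4, -2, -21, -21, 3], [0, 16, 10, 6, 12], [4, 10, -13, -24, 10], [-8, -16, -2, 6, -13]]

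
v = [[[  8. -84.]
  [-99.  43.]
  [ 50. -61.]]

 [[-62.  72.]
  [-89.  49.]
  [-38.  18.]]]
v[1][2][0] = -38.0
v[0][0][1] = -84.0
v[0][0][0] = 8.0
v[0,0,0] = 8.0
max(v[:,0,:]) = 72.0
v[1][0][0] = -62.0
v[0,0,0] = 8.0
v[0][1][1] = 43.0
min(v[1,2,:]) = -38.0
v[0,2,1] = -61.0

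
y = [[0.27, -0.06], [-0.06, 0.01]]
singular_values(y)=[0.28, 0.0]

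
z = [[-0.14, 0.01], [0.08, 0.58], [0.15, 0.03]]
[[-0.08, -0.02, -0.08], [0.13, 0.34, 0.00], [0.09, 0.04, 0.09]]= z @ [[0.55, 0.15, 0.60], [0.14, 0.57, -0.08]]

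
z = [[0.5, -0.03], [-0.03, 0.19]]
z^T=[[0.50, -0.03], [-0.03, 0.19]]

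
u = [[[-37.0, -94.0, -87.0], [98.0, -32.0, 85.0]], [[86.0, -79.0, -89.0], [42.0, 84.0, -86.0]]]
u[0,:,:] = [[-37.0, -94.0, -87.0], [98.0, -32.0, 85.0]]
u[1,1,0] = 42.0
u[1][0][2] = -89.0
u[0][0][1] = -94.0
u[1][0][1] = -79.0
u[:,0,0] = [-37.0, 86.0]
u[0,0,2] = -87.0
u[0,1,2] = 85.0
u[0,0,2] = -87.0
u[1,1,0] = 42.0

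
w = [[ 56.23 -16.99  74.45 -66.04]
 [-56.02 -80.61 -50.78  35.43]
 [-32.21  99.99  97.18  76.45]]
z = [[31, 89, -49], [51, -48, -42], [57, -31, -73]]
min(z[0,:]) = -49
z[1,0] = 51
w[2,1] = 99.99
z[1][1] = -48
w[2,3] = 76.45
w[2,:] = [-32.21, 99.99, 97.18, 76.45]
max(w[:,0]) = 56.23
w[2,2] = 97.18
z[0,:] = [31, 89, -49]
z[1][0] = 51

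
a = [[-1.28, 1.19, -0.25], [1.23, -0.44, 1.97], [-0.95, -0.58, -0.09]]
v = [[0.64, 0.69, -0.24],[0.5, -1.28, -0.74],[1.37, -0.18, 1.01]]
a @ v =[[-0.57, -2.36, -0.83], [3.27, 1.06, 2.02], [-1.02, 0.1, 0.57]]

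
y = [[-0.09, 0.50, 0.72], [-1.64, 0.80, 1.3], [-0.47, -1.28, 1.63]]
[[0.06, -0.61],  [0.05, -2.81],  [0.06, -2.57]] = y @ [[0.04, 1.13], [0.03, 0.37], [0.07, -0.96]]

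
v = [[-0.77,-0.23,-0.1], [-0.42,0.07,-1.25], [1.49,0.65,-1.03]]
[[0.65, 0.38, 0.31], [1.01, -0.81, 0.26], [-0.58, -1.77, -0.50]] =v @ [[-0.62, -0.46, -0.64], [-0.47, -0.43, 0.77], [-0.63, 0.78, 0.05]]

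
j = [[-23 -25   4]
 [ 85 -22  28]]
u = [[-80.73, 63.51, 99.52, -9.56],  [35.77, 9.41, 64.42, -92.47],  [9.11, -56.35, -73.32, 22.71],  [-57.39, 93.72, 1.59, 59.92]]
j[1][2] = 28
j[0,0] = -23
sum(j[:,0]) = 62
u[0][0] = -80.73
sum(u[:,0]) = -93.24000000000001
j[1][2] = 28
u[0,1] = 63.51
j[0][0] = -23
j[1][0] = 85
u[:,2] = [99.52, 64.42, -73.32, 1.59]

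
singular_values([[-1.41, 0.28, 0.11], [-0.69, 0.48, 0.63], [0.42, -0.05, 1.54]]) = [1.69, 1.67, 0.26]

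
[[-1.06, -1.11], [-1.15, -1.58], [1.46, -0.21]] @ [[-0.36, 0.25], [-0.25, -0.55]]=[[0.66, 0.35],[0.81, 0.58],[-0.47, 0.48]]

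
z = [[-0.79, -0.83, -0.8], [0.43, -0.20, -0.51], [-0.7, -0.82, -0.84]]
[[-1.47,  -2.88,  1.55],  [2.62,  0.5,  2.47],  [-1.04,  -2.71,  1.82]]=z @ [[3.33, 3.05, 2.20], [1.36, -1.55, -1.74], [-2.86, 2.2, -2.30]]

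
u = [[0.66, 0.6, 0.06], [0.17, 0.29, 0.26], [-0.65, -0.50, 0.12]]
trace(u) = 1.07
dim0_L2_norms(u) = [0.94, 0.83, 0.29]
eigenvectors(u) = [[(0.61+0j),(0.57+0.15j),0.57-0.15j], [(-0.7+0j),(-0.12+0.25j),(-0.12-0.25j)], [0.38+0.00j,(-0.76+0j),(-0.76-0j)]]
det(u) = 0.00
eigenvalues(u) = [0j, (0.53+0.29j), (0.53-0.29j)]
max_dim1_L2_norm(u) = 0.89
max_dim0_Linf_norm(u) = 0.66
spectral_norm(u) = 1.25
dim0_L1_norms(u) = [1.48, 1.39, 0.44]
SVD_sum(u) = [[0.67,0.59,0.02],  [0.24,0.22,0.01],  [-0.61,-0.54,-0.02]] + [[-0.01,0.01,0.04], [-0.07,0.07,0.25], [-0.04,0.04,0.14]] + [[0.0, -0.00, 0.00], [-0.00, 0.0, -0.00], [0.00, -0.00, 0.00]]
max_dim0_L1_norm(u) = 1.48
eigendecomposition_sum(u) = [[0j, (-0+0j), 0j], [-0.00+0.00j, 0.00-0.00j, -0.00-0.00j], [0j, (-0+0j), 0.00+0.00j]] + [[(0.33-0.25j), (0.3-0.38j), 0.03-0.30j], [(0.09+0.17j), 0.14+0.17j, 0.13+0.04j], [-0.33+0.42j, (-0.25+0.57j), (0.06+0.38j)]] + [[(0.33+0.25j), 0.30+0.38j, (0.03+0.3j)],  [0.09-0.17j, (0.14-0.17j), (0.13-0.04j)],  [-0.33-0.42j, (-0.25-0.57j), 0.06-0.38j]]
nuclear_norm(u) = 1.57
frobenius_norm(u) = 1.29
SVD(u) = [[-0.71, -0.12, 0.69], [-0.26, -0.87, -0.42], [0.65, -0.48, 0.59]] @ diag([1.252141418086624, 0.31437289254392414, 0.0033990506887739518]) @ [[-0.75, -0.66, -0.03], [0.27, -0.27, -0.92], [0.61, -0.7, 0.38]]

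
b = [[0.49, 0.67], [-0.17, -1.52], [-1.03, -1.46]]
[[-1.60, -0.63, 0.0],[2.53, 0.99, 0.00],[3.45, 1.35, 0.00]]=b @ [[-1.18, -0.46, 0.00], [-1.53, -0.60, 0.00]]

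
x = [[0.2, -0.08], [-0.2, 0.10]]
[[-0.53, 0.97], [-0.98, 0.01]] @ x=[[-0.3, 0.14], [-0.20, 0.08]]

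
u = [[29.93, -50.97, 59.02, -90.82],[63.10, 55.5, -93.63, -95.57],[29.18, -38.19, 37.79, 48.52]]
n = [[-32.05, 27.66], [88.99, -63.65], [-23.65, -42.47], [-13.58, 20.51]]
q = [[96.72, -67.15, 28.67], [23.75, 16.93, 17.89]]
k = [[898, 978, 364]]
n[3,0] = -13.58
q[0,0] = 96.72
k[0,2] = 364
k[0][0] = 898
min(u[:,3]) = -95.57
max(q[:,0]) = 96.72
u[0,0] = 29.93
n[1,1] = -63.65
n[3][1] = 20.51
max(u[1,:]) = 63.1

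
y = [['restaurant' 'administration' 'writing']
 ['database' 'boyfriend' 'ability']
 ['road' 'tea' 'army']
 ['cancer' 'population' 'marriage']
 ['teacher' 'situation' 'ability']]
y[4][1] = 'situation'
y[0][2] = 'writing'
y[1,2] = 'ability'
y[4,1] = 'situation'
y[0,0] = 'restaurant'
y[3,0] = 'cancer'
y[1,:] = ['database', 'boyfriend', 'ability']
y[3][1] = 'population'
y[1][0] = 'database'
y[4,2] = 'ability'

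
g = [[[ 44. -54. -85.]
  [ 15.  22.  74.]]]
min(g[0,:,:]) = -85.0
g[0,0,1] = -54.0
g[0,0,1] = -54.0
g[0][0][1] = -54.0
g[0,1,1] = 22.0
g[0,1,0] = 15.0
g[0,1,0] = 15.0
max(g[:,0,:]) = 44.0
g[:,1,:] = [[15.0, 22.0, 74.0]]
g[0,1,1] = 22.0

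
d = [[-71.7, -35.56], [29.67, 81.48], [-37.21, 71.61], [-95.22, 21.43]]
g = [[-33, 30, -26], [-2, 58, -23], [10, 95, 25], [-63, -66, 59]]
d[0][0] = -71.7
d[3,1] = 21.43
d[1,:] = [29.67, 81.48]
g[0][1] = 30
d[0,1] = -35.56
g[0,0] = -33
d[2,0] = -37.21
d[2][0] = -37.21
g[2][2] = 25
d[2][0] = -37.21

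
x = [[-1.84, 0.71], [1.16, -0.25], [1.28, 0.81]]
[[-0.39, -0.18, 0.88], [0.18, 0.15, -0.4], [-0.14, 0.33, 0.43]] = x @ [[0.09, 0.16, -0.17], [-0.31, 0.16, 0.8]]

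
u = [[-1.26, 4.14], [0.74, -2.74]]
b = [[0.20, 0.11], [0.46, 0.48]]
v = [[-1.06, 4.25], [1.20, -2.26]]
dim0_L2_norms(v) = [1.6, 4.81]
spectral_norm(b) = 0.70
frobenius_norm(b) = 0.70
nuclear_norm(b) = 0.76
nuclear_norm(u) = 5.25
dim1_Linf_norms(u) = [4.14, 2.74]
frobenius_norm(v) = 5.07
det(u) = 0.39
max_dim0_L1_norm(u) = 6.88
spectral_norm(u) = 5.17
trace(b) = 0.68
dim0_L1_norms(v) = [2.26, 6.51]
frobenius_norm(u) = 5.18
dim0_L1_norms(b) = [0.66, 0.59]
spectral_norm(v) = 5.04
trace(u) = -4.00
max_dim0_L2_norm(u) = 4.96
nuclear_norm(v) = 5.58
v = b + u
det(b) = 0.05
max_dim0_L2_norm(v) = 4.81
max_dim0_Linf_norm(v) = 4.25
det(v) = -2.70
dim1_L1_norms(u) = [5.4, 3.48]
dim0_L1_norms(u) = [2.0, 6.88]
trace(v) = -3.32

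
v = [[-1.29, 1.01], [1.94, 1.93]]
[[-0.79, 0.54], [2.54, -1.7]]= v@ [[0.92, -0.62], [0.39, -0.26]]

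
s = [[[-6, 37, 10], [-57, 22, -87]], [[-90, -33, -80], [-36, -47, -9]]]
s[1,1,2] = -9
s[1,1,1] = -47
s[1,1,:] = [-36, -47, -9]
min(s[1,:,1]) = -47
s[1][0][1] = -33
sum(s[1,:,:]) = -295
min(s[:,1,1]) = -47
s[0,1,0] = -57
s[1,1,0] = -36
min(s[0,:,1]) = 22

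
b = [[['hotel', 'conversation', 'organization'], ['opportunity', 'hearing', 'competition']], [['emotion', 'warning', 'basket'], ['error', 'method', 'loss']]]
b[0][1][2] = 'competition'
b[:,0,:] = [['hotel', 'conversation', 'organization'], ['emotion', 'warning', 'basket']]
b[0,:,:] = [['hotel', 'conversation', 'organization'], ['opportunity', 'hearing', 'competition']]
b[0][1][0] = 'opportunity'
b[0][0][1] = 'conversation'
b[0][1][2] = 'competition'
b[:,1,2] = ['competition', 'loss']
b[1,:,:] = [['emotion', 'warning', 'basket'], ['error', 'method', 'loss']]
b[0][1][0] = 'opportunity'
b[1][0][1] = 'warning'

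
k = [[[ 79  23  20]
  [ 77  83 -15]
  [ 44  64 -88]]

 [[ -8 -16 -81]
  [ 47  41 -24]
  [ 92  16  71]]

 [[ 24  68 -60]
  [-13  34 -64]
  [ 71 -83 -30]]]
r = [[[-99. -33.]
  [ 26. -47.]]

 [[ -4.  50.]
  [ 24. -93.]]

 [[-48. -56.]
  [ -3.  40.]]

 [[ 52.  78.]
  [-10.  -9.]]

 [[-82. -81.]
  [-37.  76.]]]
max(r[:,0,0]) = 52.0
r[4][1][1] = 76.0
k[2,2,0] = 71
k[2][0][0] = 24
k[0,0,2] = 20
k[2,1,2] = -64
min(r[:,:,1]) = -93.0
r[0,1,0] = 26.0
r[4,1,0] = -37.0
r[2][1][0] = -3.0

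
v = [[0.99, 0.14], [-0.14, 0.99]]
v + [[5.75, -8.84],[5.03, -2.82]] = [[6.74, -8.70],[4.89, -1.83]]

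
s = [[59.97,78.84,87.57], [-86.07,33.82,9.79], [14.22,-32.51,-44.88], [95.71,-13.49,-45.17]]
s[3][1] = -13.49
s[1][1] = 33.82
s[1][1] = 33.82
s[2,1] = -32.51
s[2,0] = 14.22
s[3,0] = 95.71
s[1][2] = 9.79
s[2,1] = -32.51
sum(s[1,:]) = -42.459999999999994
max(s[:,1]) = 78.84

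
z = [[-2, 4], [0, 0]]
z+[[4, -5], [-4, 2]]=[[2, -1], [-4, 2]]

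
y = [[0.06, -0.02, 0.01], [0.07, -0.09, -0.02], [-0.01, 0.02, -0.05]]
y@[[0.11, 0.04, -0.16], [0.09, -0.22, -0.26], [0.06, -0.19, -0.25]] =[[0.01, 0.00, -0.01], [-0.00, 0.03, 0.02], [-0.0, 0.0, 0.01]]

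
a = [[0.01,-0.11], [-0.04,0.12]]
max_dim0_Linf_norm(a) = 0.12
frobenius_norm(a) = 0.17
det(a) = -0.00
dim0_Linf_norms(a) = [0.04, 0.12]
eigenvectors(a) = [[-0.96,0.61], [-0.27,-0.79]]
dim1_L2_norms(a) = [0.11, 0.13]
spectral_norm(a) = 0.17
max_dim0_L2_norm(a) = 0.16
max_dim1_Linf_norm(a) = 0.12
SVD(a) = [[0.66,-0.75], [-0.75,-0.66]] @ diag([0.1668294914898584, 0.019181260887524365]) @ [[0.22, -0.98], [0.98, 0.22]]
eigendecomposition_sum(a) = [[-0.02, -0.01], [-0.0, -0.00]] + [[0.03,-0.1], [-0.04,0.12]]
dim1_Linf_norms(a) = [0.11, 0.12]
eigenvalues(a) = [-0.02, 0.15]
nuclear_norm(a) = 0.19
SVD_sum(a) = [[0.02, -0.11], [-0.03, 0.12]] + [[-0.01,-0.0], [-0.01,-0.0]]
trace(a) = 0.13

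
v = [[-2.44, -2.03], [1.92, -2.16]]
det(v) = 9.168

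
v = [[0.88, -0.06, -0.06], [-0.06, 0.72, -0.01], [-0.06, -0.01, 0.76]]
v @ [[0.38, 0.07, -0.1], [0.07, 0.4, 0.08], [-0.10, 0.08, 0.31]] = [[0.34, 0.03, -0.11],[0.03, 0.28, 0.06],[-0.10, 0.05, 0.24]]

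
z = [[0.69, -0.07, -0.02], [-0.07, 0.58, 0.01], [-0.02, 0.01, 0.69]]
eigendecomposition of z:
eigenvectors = [[0.44,0.81,0.4], [0.90,-0.39,-0.19], [-0.00,-0.44,0.9]]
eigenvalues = [0.55, 0.74, 0.68]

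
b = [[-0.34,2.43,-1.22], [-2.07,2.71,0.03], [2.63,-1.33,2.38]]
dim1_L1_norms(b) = [3.99, 4.81, 6.34]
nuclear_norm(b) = 8.70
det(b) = 15.29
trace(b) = 4.75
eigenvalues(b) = [(1.35+2.37j), (1.35-2.37j), (2.05+0j)]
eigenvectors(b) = [[-0.65+0.00j, (-0.65-0j), (0.2+0j)], [(-0.24-0.43j), (-0.24+0.43j), 0.59+0.00j], [0.42+0.40j, 0.42-0.40j, 0.78+0.00j]]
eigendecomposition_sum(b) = [[(-0.21+1.63j), (1.08-0.82j), (-0.76+0.21j)], [(-1.16+0.47j), (0.95+0.41j), (-0.42-0.43j)], [1.15-0.91j, (-1.2-0.14j), 0.61+0.34j]] + [[-0.21-1.63j, (1.08+0.82j), (-0.76-0.21j)],[-1.16-0.47j, (0.95-0.41j), (-0.42+0.43j)],[(1.15+0.91j), -1.20+0.14j, 0.61-0.34j]] + [[(0.09-0j), 0.27+0.00j, (0.29+0j)], [(0.26-0j), (0.81+0j), 0.87+0.00j], [0.34-0.00j, (1.07+0j), 1.15+0.00j]]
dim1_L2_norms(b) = [2.74, 3.41, 3.79]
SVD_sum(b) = [[-1.42,  1.64,  -0.96], [-1.86,  2.14,  -1.26], [2.08,  -2.39,  1.40]] + [[0.23, 0.48, 0.47], [0.38, 0.79, 0.78], [0.5, 1.04, 1.02]] + [[0.85, 0.31, -0.73], [-0.59, -0.22, 0.51], [0.06, 0.02, -0.05]]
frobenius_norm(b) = 5.79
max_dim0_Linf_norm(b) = 2.71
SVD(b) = [[-0.46, -0.35, 0.82], [-0.59, -0.57, -0.57], [0.66, -0.75, 0.05]] @ diag([5.2166626620452226, 2.063025720651842, 1.4210403042673325]) @ [[0.6, -0.69, 0.41], [-0.32, -0.67, -0.66], [0.73, 0.27, -0.63]]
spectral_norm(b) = 5.22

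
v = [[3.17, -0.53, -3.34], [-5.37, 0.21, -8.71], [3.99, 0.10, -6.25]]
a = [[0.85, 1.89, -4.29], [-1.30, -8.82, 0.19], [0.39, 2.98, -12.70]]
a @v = [[-24.57, -0.48, 7.51], [44.00, -1.14, 79.98], [-65.44, -0.85, 52.12]]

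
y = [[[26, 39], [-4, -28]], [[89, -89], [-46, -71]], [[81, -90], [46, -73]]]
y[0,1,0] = -4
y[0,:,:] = [[26, 39], [-4, -28]]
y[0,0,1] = 39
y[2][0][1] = -90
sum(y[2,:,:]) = -36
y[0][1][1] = -28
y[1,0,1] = -89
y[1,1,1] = -71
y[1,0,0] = 89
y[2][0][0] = 81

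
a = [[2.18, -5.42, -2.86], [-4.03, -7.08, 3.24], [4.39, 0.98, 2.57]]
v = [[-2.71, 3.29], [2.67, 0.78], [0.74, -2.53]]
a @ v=[[-22.5, 10.18], [-5.58, -26.98], [-7.38, 8.71]]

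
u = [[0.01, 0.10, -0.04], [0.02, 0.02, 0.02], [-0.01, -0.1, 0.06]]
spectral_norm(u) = 0.16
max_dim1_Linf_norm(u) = 0.1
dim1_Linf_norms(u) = [0.1, 0.02, 0.1]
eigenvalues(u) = [(-0.01+0j), (0.05+0.02j), (0.05-0.02j)]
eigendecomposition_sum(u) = [[-0.01+0.00j,(0.01-0j),-0.01-0.00j], [0.00-0.00j,-0.00+0.00j,0.00+0.00j], [0.00-0.00j,(-0+0j),0j]] + [[(0.01-0.04j), 0.05-0.08j, (-0.02-0.02j)], [(0.01+0.01j), (0.01+0.03j), (0.01-0j)], [(-0.01+0.06j), -0.05+0.13j, 0.03+0.03j]] + [[(0.01+0.04j),(0.05+0.08j),(-0.02+0.02j)], [(0.01-0.01j),0.01-0.03j,(0.01+0j)], [(-0.01-0.06j),-0.05-0.13j,0.03-0.03j]]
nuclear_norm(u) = 0.20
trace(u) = 0.09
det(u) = -0.00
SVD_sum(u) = [[0.01,  0.10,  -0.05],[0.00,  0.01,  -0.00],[-0.01,  -0.10,  0.05]] + [[0.0,0.0,0.01],[0.02,0.01,0.03],[0.00,0.00,0.01]] + [[-0.0, 0.00, 0.00], [0.00, -0.00, -0.00], [-0.0, 0.00, 0.00]]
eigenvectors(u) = [[(0.88+0j), -0.53-0.09j, (-0.53+0.09j)], [(-0.33+0j), (0.13-0.12j), (0.13+0.12j)], [-0.34+0.00j, (0.82+0j), (0.82-0j)]]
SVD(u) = [[-0.68, -0.19, 0.71],[-0.07, -0.95, -0.32],[0.73, -0.26, 0.63]] @ diag([0.15924009827163127, 0.03464101615137753, 0.006526185903054455]) @ [[-0.10,-0.89,0.44], [-0.52,-0.33,-0.79], [-0.85,0.31,0.44]]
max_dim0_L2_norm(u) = 0.14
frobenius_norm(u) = 0.16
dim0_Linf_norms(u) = [0.02, 0.1, 0.06]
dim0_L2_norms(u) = [0.02, 0.14, 0.07]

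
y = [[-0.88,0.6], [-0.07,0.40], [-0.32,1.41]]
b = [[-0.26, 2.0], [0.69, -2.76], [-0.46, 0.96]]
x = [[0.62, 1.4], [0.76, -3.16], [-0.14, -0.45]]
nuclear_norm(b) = 3.94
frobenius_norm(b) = 3.65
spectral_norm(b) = 3.63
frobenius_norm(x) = 3.62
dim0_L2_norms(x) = [0.99, 3.49]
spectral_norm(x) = 3.51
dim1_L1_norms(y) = [1.48, 0.47, 1.73]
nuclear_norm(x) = 4.40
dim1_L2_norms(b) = [2.02, 2.84, 1.06]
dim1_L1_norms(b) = [2.26, 3.45, 1.42]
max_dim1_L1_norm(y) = 1.73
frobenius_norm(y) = 1.84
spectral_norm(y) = 1.73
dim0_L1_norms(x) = [1.52, 5.01]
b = x + y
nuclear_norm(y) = 2.36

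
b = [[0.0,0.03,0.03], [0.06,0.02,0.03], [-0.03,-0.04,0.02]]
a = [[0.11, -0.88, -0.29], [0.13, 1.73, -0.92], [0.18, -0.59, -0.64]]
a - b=[[0.11, -0.91, -0.32], [0.07, 1.71, -0.95], [0.21, -0.55, -0.66]]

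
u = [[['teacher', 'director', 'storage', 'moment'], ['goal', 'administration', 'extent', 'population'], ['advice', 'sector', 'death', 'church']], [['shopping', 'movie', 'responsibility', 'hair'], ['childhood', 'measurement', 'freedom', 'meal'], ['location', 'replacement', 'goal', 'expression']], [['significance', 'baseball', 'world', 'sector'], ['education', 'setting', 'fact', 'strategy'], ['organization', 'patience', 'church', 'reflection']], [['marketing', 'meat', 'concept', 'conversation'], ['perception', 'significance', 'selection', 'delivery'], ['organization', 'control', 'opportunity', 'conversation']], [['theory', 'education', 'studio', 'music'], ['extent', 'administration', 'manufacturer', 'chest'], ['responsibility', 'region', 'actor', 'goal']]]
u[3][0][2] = 'concept'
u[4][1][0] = 'extent'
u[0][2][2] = 'death'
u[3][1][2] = 'selection'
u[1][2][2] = 'goal'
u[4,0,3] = 'music'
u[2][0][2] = 'world'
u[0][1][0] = 'goal'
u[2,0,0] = 'significance'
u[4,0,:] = ['theory', 'education', 'studio', 'music']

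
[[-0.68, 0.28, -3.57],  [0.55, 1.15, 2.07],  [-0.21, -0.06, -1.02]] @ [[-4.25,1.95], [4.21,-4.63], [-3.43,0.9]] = [[16.31, -5.84],  [-4.6, -2.39],  [4.14, -1.05]]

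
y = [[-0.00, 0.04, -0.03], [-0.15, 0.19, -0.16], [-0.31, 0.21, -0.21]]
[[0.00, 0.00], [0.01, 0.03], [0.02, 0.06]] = y @ [[-0.04,-0.13], [0.01,0.03], [-0.01,-0.04]]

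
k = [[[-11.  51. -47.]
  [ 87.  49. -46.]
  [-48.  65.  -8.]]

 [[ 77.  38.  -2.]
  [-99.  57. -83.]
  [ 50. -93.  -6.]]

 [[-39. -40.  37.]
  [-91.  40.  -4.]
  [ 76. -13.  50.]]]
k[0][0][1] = 51.0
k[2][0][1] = -40.0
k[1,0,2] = -2.0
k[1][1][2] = -83.0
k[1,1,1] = 57.0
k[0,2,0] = -48.0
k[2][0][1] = -40.0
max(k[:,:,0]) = 87.0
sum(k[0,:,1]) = 165.0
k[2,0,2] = 37.0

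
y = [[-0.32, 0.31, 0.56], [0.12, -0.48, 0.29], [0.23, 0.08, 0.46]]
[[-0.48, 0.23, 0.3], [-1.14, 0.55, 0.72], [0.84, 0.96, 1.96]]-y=[[-0.16, -0.08, -0.26], [-1.26, 1.03, 0.43], [0.61, 0.88, 1.5]]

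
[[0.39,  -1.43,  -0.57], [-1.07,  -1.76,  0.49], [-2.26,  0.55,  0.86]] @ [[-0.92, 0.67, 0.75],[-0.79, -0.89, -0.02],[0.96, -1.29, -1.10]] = [[0.22, 2.27, 0.95],  [2.85, 0.22, -1.31],  [2.47, -3.11, -2.65]]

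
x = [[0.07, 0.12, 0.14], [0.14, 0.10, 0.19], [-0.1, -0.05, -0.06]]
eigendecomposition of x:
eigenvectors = [[(-0.39+0j), 0.55-0.05j, (0.55+0.05j)], [(0.84+0j), 0.63+0.00j, 0.63-0.00j], [(-0.38+0j), -0.47+0.28j, -0.47-0.28j]]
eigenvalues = [(-0.05+0j), (0.08+0.07j), (0.08-0.07j)]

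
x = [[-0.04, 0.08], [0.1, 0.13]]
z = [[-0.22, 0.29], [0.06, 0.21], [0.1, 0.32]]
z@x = [[0.04, 0.02], [0.02, 0.03], [0.03, 0.05]]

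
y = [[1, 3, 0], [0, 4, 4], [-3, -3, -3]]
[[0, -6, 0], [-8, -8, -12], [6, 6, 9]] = y @ [[0, 0, 0], [0, -2, 0], [-2, 0, -3]]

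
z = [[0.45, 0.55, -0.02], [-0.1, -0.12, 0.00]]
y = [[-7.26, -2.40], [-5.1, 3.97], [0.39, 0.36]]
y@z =[[-3.03, -3.71, 0.15], [-2.69, -3.28, 0.10], [0.14, 0.17, -0.01]]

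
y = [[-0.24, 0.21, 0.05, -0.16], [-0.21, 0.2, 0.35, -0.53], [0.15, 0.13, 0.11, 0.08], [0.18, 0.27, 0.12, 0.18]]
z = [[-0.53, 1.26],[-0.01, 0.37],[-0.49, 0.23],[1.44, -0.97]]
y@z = [[-0.13, -0.06], [-0.83, 0.4], [-0.02, 0.18], [0.10, 0.18]]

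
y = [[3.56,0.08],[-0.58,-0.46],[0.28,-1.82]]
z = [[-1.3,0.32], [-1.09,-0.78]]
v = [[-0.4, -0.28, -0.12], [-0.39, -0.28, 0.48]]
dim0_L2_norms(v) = [0.56, 0.4, 0.49]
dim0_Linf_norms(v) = [0.4, 0.28, 0.48]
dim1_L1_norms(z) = [1.62, 1.87]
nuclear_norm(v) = 1.14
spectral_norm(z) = 1.72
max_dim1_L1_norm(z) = 1.87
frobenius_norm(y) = 4.08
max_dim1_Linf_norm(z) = 1.3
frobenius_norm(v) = 0.84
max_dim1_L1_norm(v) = 1.15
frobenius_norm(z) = 1.89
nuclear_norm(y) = 5.50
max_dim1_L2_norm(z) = 1.34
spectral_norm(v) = 0.75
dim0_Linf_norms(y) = [3.56, 1.82]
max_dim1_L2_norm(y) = 3.56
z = v @ y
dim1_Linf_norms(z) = [1.3, 1.09]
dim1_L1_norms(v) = [0.8, 1.15]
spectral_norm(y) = 3.62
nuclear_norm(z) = 2.51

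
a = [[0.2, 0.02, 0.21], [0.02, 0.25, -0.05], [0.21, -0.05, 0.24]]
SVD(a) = [[-0.66, -0.23, -0.72], [0.13, -0.97, 0.19], [-0.74, 0.03, 0.67]] @ diag([0.4340535884579217, 0.2563149362334412, 0.0003685246913628292]) @ [[-0.66, 0.13, -0.74], [-0.23, -0.97, 0.03], [0.72, -0.19, -0.67]]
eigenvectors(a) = [[0.72, -0.66, -0.23], [-0.19, 0.13, -0.97], [-0.67, -0.74, 0.03]]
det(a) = -0.00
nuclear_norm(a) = 0.69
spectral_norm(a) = 0.43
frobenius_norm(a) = 0.50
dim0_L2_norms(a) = [0.29, 0.26, 0.32]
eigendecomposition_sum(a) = [[-0.00, 0.0, 0.0], [0.00, -0.00, -0.0], [0.0, -0.00, -0.00]] + [[0.19, -0.04, 0.21], [-0.04, 0.01, -0.04], [0.21, -0.04, 0.24]] + [[0.01, 0.06, -0.00], [0.06, 0.24, -0.01], [-0.00, -0.01, 0.00]]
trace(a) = 0.69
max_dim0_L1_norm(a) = 0.5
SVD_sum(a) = [[0.19,-0.04,0.21], [-0.04,0.01,-0.04], [0.21,-0.04,0.24]] + [[0.01, 0.06, -0.0], [0.06, 0.24, -0.01], [-0.0, -0.01, 0.0]] + [[-0.0,  0.00,  0.0], [0.0,  -0.00,  -0.00], [0.00,  -0.00,  -0.00]]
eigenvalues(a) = [-0.0, 0.43, 0.26]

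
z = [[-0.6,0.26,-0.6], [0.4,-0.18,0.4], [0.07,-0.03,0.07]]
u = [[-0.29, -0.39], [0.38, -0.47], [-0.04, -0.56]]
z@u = [[0.30, 0.45], [-0.2, -0.30], [-0.03, -0.05]]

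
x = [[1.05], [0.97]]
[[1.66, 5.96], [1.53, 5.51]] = x@ [[1.58, 5.68]]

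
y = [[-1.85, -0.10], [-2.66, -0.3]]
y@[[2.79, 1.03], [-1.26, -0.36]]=[[-5.04, -1.87], [-7.04, -2.63]]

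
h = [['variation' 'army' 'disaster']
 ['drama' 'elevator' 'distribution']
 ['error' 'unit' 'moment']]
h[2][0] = 'error'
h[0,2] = 'disaster'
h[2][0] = 'error'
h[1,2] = 'distribution'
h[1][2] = 'distribution'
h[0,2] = 'disaster'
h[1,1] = 'elevator'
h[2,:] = ['error', 'unit', 'moment']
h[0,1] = 'army'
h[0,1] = 'army'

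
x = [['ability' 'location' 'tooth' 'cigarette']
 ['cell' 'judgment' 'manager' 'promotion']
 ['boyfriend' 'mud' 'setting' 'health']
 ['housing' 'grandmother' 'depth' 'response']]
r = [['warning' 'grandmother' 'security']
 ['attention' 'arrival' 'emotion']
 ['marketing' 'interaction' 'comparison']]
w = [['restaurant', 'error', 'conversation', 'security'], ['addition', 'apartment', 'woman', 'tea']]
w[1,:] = ['addition', 'apartment', 'woman', 'tea']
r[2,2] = 'comparison'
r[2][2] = 'comparison'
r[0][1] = 'grandmother'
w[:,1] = ['error', 'apartment']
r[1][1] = 'arrival'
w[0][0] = 'restaurant'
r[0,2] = 'security'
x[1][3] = 'promotion'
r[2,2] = 'comparison'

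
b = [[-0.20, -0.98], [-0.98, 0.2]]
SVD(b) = [[-0.2, -0.98], [-0.98, 0.20]] @ diag([1.0001999800039991, 1.000199980003999]) @ [[1.00,0.0], [0.00,1.0]]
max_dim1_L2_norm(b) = 1.0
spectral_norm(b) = 1.00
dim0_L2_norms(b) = [1.0, 1.0]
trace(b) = 0.00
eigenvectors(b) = [[-0.77, 0.63], [-0.63, -0.77]]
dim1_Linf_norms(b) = [0.98, 0.98]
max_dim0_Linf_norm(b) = 0.98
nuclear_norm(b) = 2.00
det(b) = -1.00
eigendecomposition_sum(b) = [[-0.6, -0.49], [-0.49, -0.40]] + [[0.4, -0.49], [-0.49, 0.60]]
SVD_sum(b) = [[-0.2, 0.0], [-0.98, 0.0]] + [[0.0,-0.98], [0.00,0.2]]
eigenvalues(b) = [-1.0, 1.0]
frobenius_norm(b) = 1.41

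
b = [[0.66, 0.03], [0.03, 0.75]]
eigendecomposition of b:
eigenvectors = [[-0.96, -0.29], [0.29, -0.96]]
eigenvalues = [0.65, 0.76]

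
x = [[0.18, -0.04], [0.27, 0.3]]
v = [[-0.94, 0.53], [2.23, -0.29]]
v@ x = [[-0.03, 0.20], [0.32, -0.18]]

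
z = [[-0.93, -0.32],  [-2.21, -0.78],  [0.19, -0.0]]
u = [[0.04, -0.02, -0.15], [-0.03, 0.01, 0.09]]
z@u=[[-0.03, 0.02, 0.11], [-0.06, 0.04, 0.26], [0.01, -0.0, -0.03]]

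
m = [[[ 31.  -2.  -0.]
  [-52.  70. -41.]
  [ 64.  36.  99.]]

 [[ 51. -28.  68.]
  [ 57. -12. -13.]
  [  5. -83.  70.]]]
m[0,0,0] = 31.0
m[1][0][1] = -28.0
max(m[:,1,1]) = 70.0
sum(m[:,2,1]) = -47.0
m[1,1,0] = 57.0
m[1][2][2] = 70.0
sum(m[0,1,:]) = -23.0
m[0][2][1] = 36.0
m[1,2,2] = 70.0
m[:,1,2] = [-41.0, -13.0]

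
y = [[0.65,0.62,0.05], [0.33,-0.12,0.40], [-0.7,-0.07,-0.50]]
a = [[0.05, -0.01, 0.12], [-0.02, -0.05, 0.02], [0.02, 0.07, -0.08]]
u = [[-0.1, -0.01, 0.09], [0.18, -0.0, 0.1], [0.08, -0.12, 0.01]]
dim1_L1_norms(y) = [1.32, 0.85, 1.27]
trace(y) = 0.03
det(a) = 0.00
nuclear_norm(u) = 0.47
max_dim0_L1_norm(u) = 0.36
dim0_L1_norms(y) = [1.68, 0.81, 0.95]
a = y @ u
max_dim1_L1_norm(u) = 0.28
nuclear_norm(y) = 1.85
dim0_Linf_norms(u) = [0.18, 0.12, 0.1]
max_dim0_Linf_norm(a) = 0.12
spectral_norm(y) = 1.20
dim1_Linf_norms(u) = [0.1, 0.18, 0.12]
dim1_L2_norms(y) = [0.9, 0.53, 0.86]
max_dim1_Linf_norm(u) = 0.18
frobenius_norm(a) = 0.18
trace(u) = -0.09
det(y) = -0.02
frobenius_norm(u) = 0.29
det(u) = -0.00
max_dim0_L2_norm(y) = 1.01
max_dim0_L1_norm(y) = 1.68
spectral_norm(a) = 0.16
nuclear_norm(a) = 0.25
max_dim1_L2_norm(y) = 0.9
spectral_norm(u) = 0.23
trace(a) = -0.08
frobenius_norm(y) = 1.36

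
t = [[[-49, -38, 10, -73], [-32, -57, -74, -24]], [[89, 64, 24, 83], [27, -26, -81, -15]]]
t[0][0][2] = 10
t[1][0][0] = 89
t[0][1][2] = -74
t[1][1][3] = -15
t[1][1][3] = -15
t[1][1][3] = -15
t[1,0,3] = 83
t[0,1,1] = -57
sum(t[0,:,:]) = -337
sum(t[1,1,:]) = -95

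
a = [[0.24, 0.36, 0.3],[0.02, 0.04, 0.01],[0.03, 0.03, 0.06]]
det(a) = -0.00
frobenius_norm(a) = 0.53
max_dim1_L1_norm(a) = 0.9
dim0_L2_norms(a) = [0.24, 0.36, 0.31]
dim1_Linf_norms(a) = [0.36, 0.04, 0.06]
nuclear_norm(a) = 0.56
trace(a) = 0.34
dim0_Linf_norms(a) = [0.24, 0.36, 0.3]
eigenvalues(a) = [0.31, -0.0, 0.03]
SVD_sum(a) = [[0.24,0.36,0.3], [0.02,0.03,0.02], [0.03,0.05,0.04]] + [[0.0, 0.0, -0.00], [0.00, 0.01, -0.01], [-0.00, -0.02, 0.02]] + [[-0.0, 0.00, 0.00], [0.00, -0.00, -0.00], [0.00, -0.00, -0.0]]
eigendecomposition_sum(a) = [[0.24, 0.36, 0.30], [0.02, 0.03, 0.02], [0.03, 0.05, 0.04]] + [[-0.0, 0.00, 0.00], [0.0, -0.0, -0.00], [0.00, -0.0, -0.0]] + [[0.00, 0.00, -0.00], [0.00, 0.01, -0.01], [-0.0, -0.02, 0.02]]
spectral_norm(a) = 0.53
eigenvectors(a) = [[-0.99, -0.89, -0.18],[-0.08, 0.38, -0.57],[-0.13, 0.25, 0.80]]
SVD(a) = [[-0.99, -0.06, -0.14], [-0.08, -0.56, 0.82], [-0.13, 0.83, 0.55]] @ diag([0.5325949720609491, 0.03228925108138611, 7.955325268390852e-19]) @ [[-0.46, -0.68, -0.57],[-0.05, -0.62, 0.78],[0.89, -0.38, -0.25]]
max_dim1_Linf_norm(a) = 0.36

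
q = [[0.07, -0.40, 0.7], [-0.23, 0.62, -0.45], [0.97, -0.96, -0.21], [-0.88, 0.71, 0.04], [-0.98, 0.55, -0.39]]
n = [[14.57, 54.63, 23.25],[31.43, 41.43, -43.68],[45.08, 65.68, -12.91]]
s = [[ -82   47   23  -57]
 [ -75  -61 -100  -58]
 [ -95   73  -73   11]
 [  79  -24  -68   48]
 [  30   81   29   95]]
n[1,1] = 41.43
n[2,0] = 45.08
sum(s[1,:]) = -294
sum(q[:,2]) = -0.31700000000000006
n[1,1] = 41.43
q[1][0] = -0.231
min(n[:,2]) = -43.68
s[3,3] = 48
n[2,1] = 65.68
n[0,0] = 14.57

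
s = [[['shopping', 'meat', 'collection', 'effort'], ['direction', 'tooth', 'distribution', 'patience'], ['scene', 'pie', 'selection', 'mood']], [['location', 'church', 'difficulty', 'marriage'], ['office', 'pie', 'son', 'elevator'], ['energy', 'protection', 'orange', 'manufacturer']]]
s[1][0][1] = 'church'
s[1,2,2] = 'orange'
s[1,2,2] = 'orange'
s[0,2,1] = 'pie'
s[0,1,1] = 'tooth'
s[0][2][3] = 'mood'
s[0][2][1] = 'pie'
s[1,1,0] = 'office'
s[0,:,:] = [['shopping', 'meat', 'collection', 'effort'], ['direction', 'tooth', 'distribution', 'patience'], ['scene', 'pie', 'selection', 'mood']]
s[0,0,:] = ['shopping', 'meat', 'collection', 'effort']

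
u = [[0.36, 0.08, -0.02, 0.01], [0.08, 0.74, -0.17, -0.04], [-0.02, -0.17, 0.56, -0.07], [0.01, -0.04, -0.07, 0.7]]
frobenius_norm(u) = 1.25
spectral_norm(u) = 0.86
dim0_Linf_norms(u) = [0.36, 0.74, 0.56, 0.7]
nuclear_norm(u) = 2.36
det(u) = 0.09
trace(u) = 2.36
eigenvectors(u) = [[-0.95, 0.26, 0.16, 0.0], [0.26, 0.43, 0.85, -0.16], [0.14, 0.82, -0.50, -0.24], [0.08, 0.28, 0.02, 0.96]]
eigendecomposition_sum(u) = [[0.31, -0.08, -0.05, -0.03], [-0.08, 0.02, 0.01, 0.01], [-0.05, 0.01, 0.01, 0.0], [-0.03, 0.01, 0.00, 0.00]] + [[0.03,0.05,0.09,0.03], [0.05,0.08,0.16,0.05], [0.09,0.16,0.29,0.10], [0.03,0.05,0.10,0.03]] + [[0.02, 0.11, -0.07, 0.00], [0.11, 0.62, -0.37, 0.01], [-0.07, -0.37, 0.22, -0.01], [0.00, 0.01, -0.01, 0.0]] + [[0.0, -0.0, -0.0, 0.0], [-0.0, 0.02, 0.03, -0.11], [-0.00, 0.03, 0.04, -0.17], [0.0, -0.11, -0.17, 0.66]]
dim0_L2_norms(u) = [0.37, 0.76, 0.59, 0.7]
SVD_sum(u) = [[0.02, 0.11, -0.07, 0.0], [0.11, 0.62, -0.37, 0.01], [-0.07, -0.37, 0.22, -0.01], [0.0, 0.01, -0.01, 0.0]] + [[0.0, -0.00, -0.0, 0.0],[-0.00, 0.02, 0.03, -0.11],[-0.00, 0.03, 0.04, -0.17],[0.00, -0.11, -0.17, 0.66]] + [[0.03, 0.05, 0.09, 0.03], [0.05, 0.08, 0.16, 0.05], [0.09, 0.16, 0.29, 0.1], [0.03, 0.05, 0.1, 0.03]] + [[0.31, -0.08, -0.05, -0.03], [-0.08, 0.02, 0.01, 0.01], [-0.05, 0.01, 0.01, 0.0], [-0.03, 0.01, 0.0, 0.0]]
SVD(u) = [[0.16, 0.00, -0.26, -0.95],[0.85, -0.16, -0.43, 0.26],[-0.50, -0.24, -0.82, 0.14],[0.02, 0.96, -0.28, 0.08]] @ diag([0.8550029360102388, 0.724336780120049, 0.440284966393669, 0.3403753174760434]) @ [[0.16, 0.85, -0.50, 0.02], [0.00, -0.16, -0.24, 0.96], [-0.26, -0.43, -0.82, -0.28], [-0.95, 0.26, 0.14, 0.08]]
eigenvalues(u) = [0.34, 0.44, 0.86, 0.72]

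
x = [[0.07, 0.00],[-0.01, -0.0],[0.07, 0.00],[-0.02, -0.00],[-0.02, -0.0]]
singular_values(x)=[0.1, -0.0]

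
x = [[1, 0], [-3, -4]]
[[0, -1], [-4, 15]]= x @ [[0, -1], [1, -3]]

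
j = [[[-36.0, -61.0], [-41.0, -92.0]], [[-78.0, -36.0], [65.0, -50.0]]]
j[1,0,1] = -36.0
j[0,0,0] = -36.0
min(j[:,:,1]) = -92.0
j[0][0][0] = -36.0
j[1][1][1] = -50.0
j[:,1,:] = [[-41.0, -92.0], [65.0, -50.0]]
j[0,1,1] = -92.0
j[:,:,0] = [[-36.0, -41.0], [-78.0, 65.0]]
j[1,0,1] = -36.0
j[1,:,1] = [-36.0, -50.0]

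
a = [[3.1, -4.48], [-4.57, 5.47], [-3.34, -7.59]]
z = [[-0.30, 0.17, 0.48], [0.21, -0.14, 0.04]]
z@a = [[-3.31,  -1.37], [1.16,  -2.01]]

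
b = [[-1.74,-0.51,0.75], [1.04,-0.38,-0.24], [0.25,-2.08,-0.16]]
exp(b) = [[0.03,-0.57,0.35], [0.37,0.61,0.01], [-0.43,-1.61,0.95]]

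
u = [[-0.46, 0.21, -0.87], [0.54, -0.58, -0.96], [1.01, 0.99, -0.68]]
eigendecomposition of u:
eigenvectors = [[(-0.68+0j), (-0.07-0.45j), (-0.07+0.45j)], [0.72+0.00j, (-0.12-0.51j), -0.12+0.51j], [-0.15+0.00j, -0.72+0.00j, (-0.72-0j)]]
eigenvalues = [(-0.88+0j), (-0.42+1.33j), (-0.42-1.33j)]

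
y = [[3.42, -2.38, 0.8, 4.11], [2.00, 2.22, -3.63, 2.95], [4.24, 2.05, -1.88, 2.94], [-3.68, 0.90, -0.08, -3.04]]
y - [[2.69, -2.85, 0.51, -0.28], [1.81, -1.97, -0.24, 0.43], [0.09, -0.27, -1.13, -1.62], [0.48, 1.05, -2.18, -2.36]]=[[0.73, 0.47, 0.29, 4.39],[0.19, 4.19, -3.39, 2.52],[4.15, 2.32, -0.75, 4.56],[-4.16, -0.15, 2.1, -0.68]]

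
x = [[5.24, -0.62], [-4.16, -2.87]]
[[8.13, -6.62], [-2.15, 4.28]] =x @ [[1.40, -1.23], [-1.28, 0.29]]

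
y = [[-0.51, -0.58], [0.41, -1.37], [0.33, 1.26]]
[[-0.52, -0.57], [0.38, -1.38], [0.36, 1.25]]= y@[[1.0, -0.02], [0.02, 1.00]]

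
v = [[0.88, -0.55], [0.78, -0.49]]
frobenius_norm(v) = 1.39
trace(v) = 0.39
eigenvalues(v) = [0.4, -0.01]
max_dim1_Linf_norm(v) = 0.88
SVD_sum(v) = [[0.88, -0.55], [0.78, -0.49]] + [[0.00,0.0], [-0.0,-0.00]]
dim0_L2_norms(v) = [1.18, 0.74]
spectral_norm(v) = 1.39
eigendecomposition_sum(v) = [[0.87, -0.54], [0.77, -0.48]] + [[0.01, -0.01], [0.01, -0.01]]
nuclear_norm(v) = 1.39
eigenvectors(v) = [[0.75, 0.53], [0.66, 0.85]]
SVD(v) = [[-0.75, -0.66], [-0.66, 0.75]] @ diag([1.3875869292528464, 0.0015854862521546154]) @ [[-0.85, 0.53], [-0.53, -0.85]]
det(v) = -0.00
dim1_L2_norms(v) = [1.04, 0.92]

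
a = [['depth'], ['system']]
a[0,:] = ['depth']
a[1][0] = 'system'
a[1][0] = 'system'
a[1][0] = 'system'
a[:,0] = ['depth', 'system']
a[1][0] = 'system'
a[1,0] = 'system'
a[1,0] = 'system'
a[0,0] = 'depth'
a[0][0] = 'depth'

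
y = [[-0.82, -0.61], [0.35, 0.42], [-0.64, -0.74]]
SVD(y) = [[-0.67, -0.74], [0.36, -0.37], [-0.65, 0.56]] @ diag([1.5074514072030443, 0.16789953818149933]) @ [[0.72, 0.69], [0.69, -0.72]]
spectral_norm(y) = 1.51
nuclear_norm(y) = 1.68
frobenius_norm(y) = 1.52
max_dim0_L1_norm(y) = 1.81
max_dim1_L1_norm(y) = 1.43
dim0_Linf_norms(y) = [0.82, 0.74]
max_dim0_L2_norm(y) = 1.1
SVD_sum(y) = [[-0.73, -0.70], [0.39, 0.37], [-0.71, -0.67]] + [[-0.09, 0.09], [-0.04, 0.05], [0.07, -0.07]]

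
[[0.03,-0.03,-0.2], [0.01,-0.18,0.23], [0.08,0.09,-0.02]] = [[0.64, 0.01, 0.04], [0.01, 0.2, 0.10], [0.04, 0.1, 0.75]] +[[-0.61, -0.04, -0.24],[0.00, -0.38, 0.13],[0.04, -0.01, -0.77]]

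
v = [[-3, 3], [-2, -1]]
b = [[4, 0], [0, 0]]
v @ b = [[-12, 0], [-8, 0]]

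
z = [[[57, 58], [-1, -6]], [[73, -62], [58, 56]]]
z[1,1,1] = 56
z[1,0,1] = -62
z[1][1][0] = 58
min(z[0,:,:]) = -6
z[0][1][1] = -6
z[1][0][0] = 73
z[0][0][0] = 57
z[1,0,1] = -62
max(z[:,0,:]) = 73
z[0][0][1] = 58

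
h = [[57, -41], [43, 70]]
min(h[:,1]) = -41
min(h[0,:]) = -41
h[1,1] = 70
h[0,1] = -41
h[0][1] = -41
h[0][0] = 57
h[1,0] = 43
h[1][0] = 43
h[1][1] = 70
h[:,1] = [-41, 70]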